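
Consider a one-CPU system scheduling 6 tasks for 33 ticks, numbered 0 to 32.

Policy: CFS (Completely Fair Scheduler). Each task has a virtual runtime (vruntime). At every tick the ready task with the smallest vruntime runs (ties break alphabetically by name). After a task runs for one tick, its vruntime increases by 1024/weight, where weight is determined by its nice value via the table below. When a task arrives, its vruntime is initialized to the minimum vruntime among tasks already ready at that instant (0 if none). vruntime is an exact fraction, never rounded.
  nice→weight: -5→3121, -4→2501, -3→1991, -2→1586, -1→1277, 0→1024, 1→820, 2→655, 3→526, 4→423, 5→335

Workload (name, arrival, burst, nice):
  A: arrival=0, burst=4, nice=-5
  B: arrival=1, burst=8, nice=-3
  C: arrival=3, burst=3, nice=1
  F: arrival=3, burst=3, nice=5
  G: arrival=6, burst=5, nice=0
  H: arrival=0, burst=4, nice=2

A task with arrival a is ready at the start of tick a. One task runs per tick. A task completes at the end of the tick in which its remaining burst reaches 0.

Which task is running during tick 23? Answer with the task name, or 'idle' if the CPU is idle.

t=0: vr[A=0 H=0] → run A
t=1: vr[A=1024/3121 B=0 H=0] → run B
t=2: vr[A=1024/3121 B=1024/1991 H=0] → run H
t=3: vr[A=1024/3121 B=1024/1991 C=1024/3121 F=1024/3121 H=1024/655] → run A
t=4: vr[A=2048/3121 B=1024/1991 C=1024/3121 F=1024/3121 H=1024/655] → run C
t=5: vr[A=2048/3121 B=1024/1991 C=1008896/639805 F=1024/3121 H=1024/655] → run F
t=6: vr[A=2048/3121 B=1024/1991 C=1008896/639805 F=3538944/1045535 G=1024/1991 H=1024/655] → run B
t=7: vr[A=2048/3121 B=2048/1991 C=1008896/639805 F=3538944/1045535 G=1024/1991 H=1024/655] → run G
t=8: vr[A=2048/3121 B=2048/1991 C=1008896/639805 F=3538944/1045535 G=3015/1991 H=1024/655] → run A
t=9: vr[A=3072/3121 B=2048/1991 C=1008896/639805 F=3538944/1045535 G=3015/1991 H=1024/655] → run A
t=10: vr[B=2048/1991 C=1008896/639805 F=3538944/1045535 G=3015/1991 H=1024/655] → run B
t=11: vr[B=3072/1991 C=1008896/639805 F=3538944/1045535 G=3015/1991 H=1024/655] → run G
t=12: vr[B=3072/1991 C=1008896/639805 F=3538944/1045535 G=5006/1991 H=1024/655] → run B
t=13: vr[B=4096/1991 C=1008896/639805 F=3538944/1045535 G=5006/1991 H=1024/655] → run H
t=14: vr[B=4096/1991 C=1008896/639805 F=3538944/1045535 G=5006/1991 H=2048/655] → run C
t=15: vr[B=4096/1991 C=1807872/639805 F=3538944/1045535 G=5006/1991 H=2048/655] → run B
t=16: vr[B=5120/1991 C=1807872/639805 F=3538944/1045535 G=5006/1991 H=2048/655] → run G
t=17: vr[B=5120/1991 C=1807872/639805 F=3538944/1045535 G=6997/1991 H=2048/655] → run B
t=18: vr[B=6144/1991 C=1807872/639805 F=3538944/1045535 G=6997/1991 H=2048/655] → run C
t=19: vr[B=6144/1991 F=3538944/1045535 G=6997/1991 H=2048/655] → run B
t=20: vr[B=7168/1991 F=3538944/1045535 G=6997/1991 H=2048/655] → run H
t=21: vr[B=7168/1991 F=3538944/1045535 G=6997/1991 H=3072/655] → run F
t=22: vr[B=7168/1991 F=6734848/1045535 G=6997/1991 H=3072/655] → run G
t=23: vr[B=7168/1991 F=6734848/1045535 G=8988/1991 H=3072/655] → run B
t=24: vr[F=6734848/1045535 G=8988/1991 H=3072/655] → run G
t=25: vr[F=6734848/1045535 H=3072/655] → run H
t=26: vr[F=6734848/1045535] → run F
t=27: (idle)
t=28: (idle)
t=29: (idle)
t=30: (idle)
t=31: (idle)
t=32: (idle)

running at tick 23 = B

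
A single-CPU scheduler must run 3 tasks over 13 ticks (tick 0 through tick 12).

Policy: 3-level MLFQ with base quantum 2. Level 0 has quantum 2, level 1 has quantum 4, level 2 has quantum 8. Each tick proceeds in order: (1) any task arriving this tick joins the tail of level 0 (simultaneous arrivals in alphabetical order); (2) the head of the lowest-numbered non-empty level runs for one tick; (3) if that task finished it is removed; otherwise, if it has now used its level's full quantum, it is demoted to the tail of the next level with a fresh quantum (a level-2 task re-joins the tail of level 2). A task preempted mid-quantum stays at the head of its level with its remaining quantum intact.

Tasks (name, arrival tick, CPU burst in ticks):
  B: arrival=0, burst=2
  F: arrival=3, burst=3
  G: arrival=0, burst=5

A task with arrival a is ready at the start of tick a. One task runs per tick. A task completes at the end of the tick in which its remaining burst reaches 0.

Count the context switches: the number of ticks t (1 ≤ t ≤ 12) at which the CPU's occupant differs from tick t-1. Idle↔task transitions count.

context switches = 5

t=0: L0/L1/L2 = BG/-/- → run B
t=1: L0/L1/L2 = BG/-/- → run B
t=2: L0/L1/L2 = G/-/- → run G
t=3: L0/L1/L2 = GF/-/- → run G
t=4: L0/L1/L2 = F/G/- → run F
t=5: L0/L1/L2 = F/G/- → run F
t=6: L0/L1/L2 = -/GF/- → run G
t=7: L0/L1/L2 = -/GF/- → run G
t=8: L0/L1/L2 = -/GF/- → run G
t=9: L0/L1/L2 = -/F/- → run F
t=10: (idle)
t=11: (idle)
t=12: (idle)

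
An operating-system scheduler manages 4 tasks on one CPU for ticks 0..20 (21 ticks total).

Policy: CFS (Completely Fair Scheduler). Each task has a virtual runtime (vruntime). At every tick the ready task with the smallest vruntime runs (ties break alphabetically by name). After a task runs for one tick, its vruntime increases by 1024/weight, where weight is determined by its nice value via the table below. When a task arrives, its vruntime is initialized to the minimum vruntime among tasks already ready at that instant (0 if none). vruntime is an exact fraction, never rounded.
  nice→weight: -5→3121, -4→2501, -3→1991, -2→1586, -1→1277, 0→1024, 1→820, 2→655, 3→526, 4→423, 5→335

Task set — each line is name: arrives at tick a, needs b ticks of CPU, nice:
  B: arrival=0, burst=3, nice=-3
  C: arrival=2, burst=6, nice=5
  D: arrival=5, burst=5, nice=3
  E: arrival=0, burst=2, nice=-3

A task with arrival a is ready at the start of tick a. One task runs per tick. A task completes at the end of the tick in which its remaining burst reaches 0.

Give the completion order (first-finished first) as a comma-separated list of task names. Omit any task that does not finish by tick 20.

completion order = E, B, D, C

t=0: vr[B=0 E=0] → run B
t=1: vr[B=1024/1991 E=0] → run E
t=2: vr[B=1024/1991 C=1024/1991 E=1024/1991] → run B
t=3: vr[B=2048/1991 C=1024/1991 E=1024/1991] → run C
t=4: vr[B=2048/1991 C=2381824/666985 E=1024/1991] → run E
t=5: vr[B=2048/1991 C=2381824/666985 D=2048/1991] → run B
t=6: vr[C=2381824/666985 D=2048/1991] → run D
t=7: vr[C=2381824/666985 D=1558016/523633] → run D
t=8: vr[C=2381824/666985 D=2577408/523633] → run C
t=9: vr[C=4420608/666985 D=2577408/523633] → run D
t=10: vr[C=4420608/666985 D=3596800/523633] → run C
t=11: vr[C=6459392/666985 D=3596800/523633] → run D
t=12: vr[C=6459392/666985 D=4616192/523633] → run D
t=13: vr[C=6459392/666985] → run C
t=14: vr[C=8498176/666985] → run C
t=15: vr[C=2107392/133397] → run C
t=16: (idle)
t=17: (idle)
t=18: (idle)
t=19: (idle)
t=20: (idle)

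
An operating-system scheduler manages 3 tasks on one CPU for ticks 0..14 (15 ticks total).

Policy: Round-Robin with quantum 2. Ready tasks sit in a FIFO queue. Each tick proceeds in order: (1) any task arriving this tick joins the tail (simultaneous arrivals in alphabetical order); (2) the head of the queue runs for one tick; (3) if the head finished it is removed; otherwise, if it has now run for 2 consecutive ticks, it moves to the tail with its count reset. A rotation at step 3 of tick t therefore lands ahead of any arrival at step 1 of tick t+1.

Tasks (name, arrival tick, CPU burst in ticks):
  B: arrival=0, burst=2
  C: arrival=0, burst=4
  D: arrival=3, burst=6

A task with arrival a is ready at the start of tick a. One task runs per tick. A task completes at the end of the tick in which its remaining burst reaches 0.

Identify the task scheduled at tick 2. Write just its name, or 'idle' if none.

t=0: queue=[B,C] q_used=0 → run B
t=1: queue=[B,C] q_used=1 → run B
t=2: queue=[C] q_used=0 → run C
t=3: queue=[C,D] q_used=1 → run C
t=4: queue=[D,C] q_used=0 → run D
t=5: queue=[D,C] q_used=1 → run D
t=6: queue=[C,D] q_used=0 → run C
t=7: queue=[C,D] q_used=1 → run C
t=8: queue=[D] q_used=0 → run D
t=9: queue=[D] q_used=1 → run D
t=10: queue=[D] q_used=0 → run D
t=11: queue=[D] q_used=1 → run D
t=12: (idle)
t=13: (idle)
t=14: (idle)

running at tick 2 = C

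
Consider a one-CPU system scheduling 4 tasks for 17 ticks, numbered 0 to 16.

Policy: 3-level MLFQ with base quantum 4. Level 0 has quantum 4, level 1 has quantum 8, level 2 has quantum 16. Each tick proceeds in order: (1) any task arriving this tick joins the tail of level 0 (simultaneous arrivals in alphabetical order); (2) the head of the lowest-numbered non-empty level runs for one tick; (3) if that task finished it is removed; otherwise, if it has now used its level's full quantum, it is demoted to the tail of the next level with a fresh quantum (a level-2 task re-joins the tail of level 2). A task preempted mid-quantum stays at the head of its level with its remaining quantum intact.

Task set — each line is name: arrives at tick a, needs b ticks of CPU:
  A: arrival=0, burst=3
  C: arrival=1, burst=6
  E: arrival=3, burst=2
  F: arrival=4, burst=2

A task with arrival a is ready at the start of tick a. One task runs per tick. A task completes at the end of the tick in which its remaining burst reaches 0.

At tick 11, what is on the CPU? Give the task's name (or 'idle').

running at tick 11 = C

t=0: L0/L1/L2 = A/-/- → run A
t=1: L0/L1/L2 = AC/-/- → run A
t=2: L0/L1/L2 = AC/-/- → run A
t=3: L0/L1/L2 = CE/-/- → run C
t=4: L0/L1/L2 = CEF/-/- → run C
t=5: L0/L1/L2 = CEF/-/- → run C
t=6: L0/L1/L2 = CEF/-/- → run C
t=7: L0/L1/L2 = EF/C/- → run E
t=8: L0/L1/L2 = EF/C/- → run E
t=9: L0/L1/L2 = F/C/- → run F
t=10: L0/L1/L2 = F/C/- → run F
t=11: L0/L1/L2 = -/C/- → run C
t=12: L0/L1/L2 = -/C/- → run C
t=13: (idle)
t=14: (idle)
t=15: (idle)
t=16: (idle)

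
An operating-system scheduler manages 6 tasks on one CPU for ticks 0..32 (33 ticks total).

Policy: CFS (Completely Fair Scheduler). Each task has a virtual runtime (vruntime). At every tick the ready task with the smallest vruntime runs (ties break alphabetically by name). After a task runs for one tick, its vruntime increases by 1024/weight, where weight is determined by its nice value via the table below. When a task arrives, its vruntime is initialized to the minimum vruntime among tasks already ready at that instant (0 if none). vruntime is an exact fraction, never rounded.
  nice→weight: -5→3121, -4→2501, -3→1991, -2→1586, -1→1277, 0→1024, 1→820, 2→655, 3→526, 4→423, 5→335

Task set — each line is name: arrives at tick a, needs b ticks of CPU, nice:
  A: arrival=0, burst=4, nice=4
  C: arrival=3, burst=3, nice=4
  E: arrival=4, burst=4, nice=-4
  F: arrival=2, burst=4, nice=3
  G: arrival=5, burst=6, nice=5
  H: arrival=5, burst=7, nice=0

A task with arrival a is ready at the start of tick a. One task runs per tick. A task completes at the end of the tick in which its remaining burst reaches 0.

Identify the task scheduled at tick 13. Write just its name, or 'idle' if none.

running at tick 13 = H

t=0: vr[A=0] → run A
t=1: vr[A=1024/423] → run A
t=2: vr[A=2048/423 F=2048/423] → run A
t=3: vr[A=1024/141 C=2048/423 F=2048/423] → run C
t=4: vr[A=1024/141 C=1024/141 E=2048/423 F=2048/423] → run E
t=5: vr[A=1024/141 C=1024/141 E=5555200/1057923 F=2048/423 G=2048/423 H=2048/423] → run F
t=6: vr[A=1024/141 C=1024/141 E=5555200/1057923 F=755200/111249 G=2048/423 H=2048/423] → run G
t=7: vr[A=1024/141 C=1024/141 E=5555200/1057923 F=755200/111249 G=1119232/141705 H=2048/423] → run H
t=8: vr[A=1024/141 C=1024/141 E=5555200/1057923 F=755200/111249 G=1119232/141705 H=2471/423] → run E
t=9: vr[A=1024/141 C=1024/141 E=5988352/1057923 F=755200/111249 G=1119232/141705 H=2471/423] → run E
t=10: vr[A=1024/141 C=1024/141 E=6421504/1057923 F=755200/111249 G=1119232/141705 H=2471/423] → run H
t=11: vr[A=1024/141 C=1024/141 E=6421504/1057923 F=755200/111249 G=1119232/141705 H=2894/423] → run E
t=12: vr[A=1024/141 C=1024/141 F=755200/111249 G=1119232/141705 H=2894/423] → run F
t=13: vr[A=1024/141 C=1024/141 F=971776/111249 G=1119232/141705 H=2894/423] → run H
t=14: vr[A=1024/141 C=1024/141 F=971776/111249 G=1119232/141705 H=3317/423] → run A
t=15: vr[C=1024/141 F=971776/111249 G=1119232/141705 H=3317/423] → run C
t=16: vr[C=4096/423 F=971776/111249 G=1119232/141705 H=3317/423] → run H
t=17: vr[C=4096/423 F=971776/111249 G=1119232/141705 H=3740/423] → run G
t=18: vr[C=4096/423 F=971776/111249 G=1552384/141705 H=3740/423] → run F
t=19: vr[C=4096/423 F=1188352/111249 G=1552384/141705 H=3740/423] → run H
t=20: vr[C=4096/423 F=1188352/111249 G=1552384/141705 H=4163/423] → run C
t=21: vr[F=1188352/111249 G=1552384/141705 H=4163/423] → run H
t=22: vr[F=1188352/111249 G=1552384/141705 H=4586/423] → run F
t=23: vr[G=1552384/141705 H=4586/423] → run H
t=24: vr[G=1552384/141705] → run G
t=25: vr[G=1985536/141705] → run G
t=26: vr[G=2418688/141705] → run G
t=27: vr[G=570368/28341] → run G
t=28: (idle)
t=29: (idle)
t=30: (idle)
t=31: (idle)
t=32: (idle)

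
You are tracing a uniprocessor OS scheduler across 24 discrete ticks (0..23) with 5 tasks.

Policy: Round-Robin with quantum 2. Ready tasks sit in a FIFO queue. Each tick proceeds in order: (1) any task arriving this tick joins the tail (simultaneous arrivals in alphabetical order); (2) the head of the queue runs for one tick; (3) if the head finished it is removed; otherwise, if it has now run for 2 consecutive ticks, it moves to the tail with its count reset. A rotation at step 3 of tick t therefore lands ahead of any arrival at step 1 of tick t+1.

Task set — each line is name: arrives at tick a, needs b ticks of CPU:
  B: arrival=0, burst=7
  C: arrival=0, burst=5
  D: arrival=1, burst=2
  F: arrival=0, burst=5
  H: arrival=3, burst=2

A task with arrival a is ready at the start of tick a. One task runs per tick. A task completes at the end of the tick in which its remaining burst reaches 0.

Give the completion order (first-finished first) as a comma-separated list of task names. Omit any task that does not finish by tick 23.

t=0: queue=[B,C,F] q_used=0 → run B
t=1: queue=[B,C,F,D] q_used=1 → run B
t=2: queue=[C,F,D,B] q_used=0 → run C
t=3: queue=[C,F,D,B,H] q_used=1 → run C
t=4: queue=[F,D,B,H,C] q_used=0 → run F
t=5: queue=[F,D,B,H,C] q_used=1 → run F
t=6: queue=[D,B,H,C,F] q_used=0 → run D
t=7: queue=[D,B,H,C,F] q_used=1 → run D
t=8: queue=[B,H,C,F] q_used=0 → run B
t=9: queue=[B,H,C,F] q_used=1 → run B
t=10: queue=[H,C,F,B] q_used=0 → run H
t=11: queue=[H,C,F,B] q_used=1 → run H
t=12: queue=[C,F,B] q_used=0 → run C
t=13: queue=[C,F,B] q_used=1 → run C
t=14: queue=[F,B,C] q_used=0 → run F
t=15: queue=[F,B,C] q_used=1 → run F
t=16: queue=[B,C,F] q_used=0 → run B
t=17: queue=[B,C,F] q_used=1 → run B
t=18: queue=[C,F,B] q_used=0 → run C
t=19: queue=[F,B] q_used=0 → run F
t=20: queue=[B] q_used=0 → run B
t=21: (idle)
t=22: (idle)
t=23: (idle)

completion order = D, H, C, F, B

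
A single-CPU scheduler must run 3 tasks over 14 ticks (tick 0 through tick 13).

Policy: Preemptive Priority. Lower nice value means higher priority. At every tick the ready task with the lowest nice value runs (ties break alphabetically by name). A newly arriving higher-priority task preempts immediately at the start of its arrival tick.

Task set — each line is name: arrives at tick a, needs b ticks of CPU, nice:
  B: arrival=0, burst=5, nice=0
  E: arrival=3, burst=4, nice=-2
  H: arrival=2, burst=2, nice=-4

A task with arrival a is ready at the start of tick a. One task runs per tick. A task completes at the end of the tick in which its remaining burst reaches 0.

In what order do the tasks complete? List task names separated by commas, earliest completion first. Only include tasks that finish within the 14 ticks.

t=0: ready={B} → run B
t=1: ready={B} → run B
t=2: ready={B,H} → run H
t=3: ready={B,E,H} → run H
t=4: ready={B,E} → run E
t=5: ready={B,E} → run E
t=6: ready={B,E} → run E
t=7: ready={B,E} → run E
t=8: ready={B} → run B
t=9: ready={B} → run B
t=10: ready={B} → run B
t=11: (idle)
t=12: (idle)
t=13: (idle)

completion order = H, E, B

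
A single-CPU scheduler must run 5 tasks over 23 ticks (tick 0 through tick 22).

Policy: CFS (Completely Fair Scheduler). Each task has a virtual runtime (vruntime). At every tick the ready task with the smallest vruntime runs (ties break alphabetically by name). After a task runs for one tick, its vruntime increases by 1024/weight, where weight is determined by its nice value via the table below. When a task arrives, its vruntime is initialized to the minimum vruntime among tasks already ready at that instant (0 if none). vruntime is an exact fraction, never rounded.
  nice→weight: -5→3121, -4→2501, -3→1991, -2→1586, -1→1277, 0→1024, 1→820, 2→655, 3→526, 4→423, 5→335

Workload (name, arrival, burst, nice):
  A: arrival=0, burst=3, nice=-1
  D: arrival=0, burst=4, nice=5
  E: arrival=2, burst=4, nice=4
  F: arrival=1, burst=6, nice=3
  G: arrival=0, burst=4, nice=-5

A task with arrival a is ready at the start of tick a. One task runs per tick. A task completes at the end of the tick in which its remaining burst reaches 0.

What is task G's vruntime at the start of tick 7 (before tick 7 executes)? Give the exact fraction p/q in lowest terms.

t=0: vr[A=0 D=0 G=0] → run A
t=1: vr[A=1024/1277 D=0 F=0 G=0] → run D
t=2: vr[A=1024/1277 D=1024/335 E=0 F=0 G=0] → run E
t=3: vr[A=1024/1277 D=1024/335 E=1024/423 F=0 G=0] → run F
t=4: vr[A=1024/1277 D=1024/335 E=1024/423 F=512/263 G=0] → run G
t=5: vr[A=1024/1277 D=1024/335 E=1024/423 F=512/263 G=1024/3121] → run G
t=6: vr[A=1024/1277 D=1024/335 E=1024/423 F=512/263 G=2048/3121] → run G
t=7: vr[A=1024/1277 D=1024/335 E=1024/423 F=512/263 G=3072/3121] → run A
t=8: vr[A=2048/1277 D=1024/335 E=1024/423 F=512/263 G=3072/3121] → run G
t=9: vr[A=2048/1277 D=1024/335 E=1024/423 F=512/263] → run A
t=10: vr[D=1024/335 E=1024/423 F=512/263] → run F
t=11: vr[D=1024/335 E=1024/423 F=1024/263] → run E
t=12: vr[D=1024/335 E=2048/423 F=1024/263] → run D
t=13: vr[D=2048/335 E=2048/423 F=1024/263] → run F
t=14: vr[D=2048/335 E=2048/423 F=1536/263] → run E
t=15: vr[D=2048/335 E=1024/141 F=1536/263] → run F
t=16: vr[D=2048/335 E=1024/141 F=2048/263] → run D
t=17: vr[D=3072/335 E=1024/141 F=2048/263] → run E
t=18: vr[D=3072/335 F=2048/263] → run F
t=19: vr[D=3072/335 F=2560/263] → run D
t=20: vr[F=2560/263] → run F
t=21: (idle)
t=22: (idle)

vruntime(G, start of tick 7) = 3072/3121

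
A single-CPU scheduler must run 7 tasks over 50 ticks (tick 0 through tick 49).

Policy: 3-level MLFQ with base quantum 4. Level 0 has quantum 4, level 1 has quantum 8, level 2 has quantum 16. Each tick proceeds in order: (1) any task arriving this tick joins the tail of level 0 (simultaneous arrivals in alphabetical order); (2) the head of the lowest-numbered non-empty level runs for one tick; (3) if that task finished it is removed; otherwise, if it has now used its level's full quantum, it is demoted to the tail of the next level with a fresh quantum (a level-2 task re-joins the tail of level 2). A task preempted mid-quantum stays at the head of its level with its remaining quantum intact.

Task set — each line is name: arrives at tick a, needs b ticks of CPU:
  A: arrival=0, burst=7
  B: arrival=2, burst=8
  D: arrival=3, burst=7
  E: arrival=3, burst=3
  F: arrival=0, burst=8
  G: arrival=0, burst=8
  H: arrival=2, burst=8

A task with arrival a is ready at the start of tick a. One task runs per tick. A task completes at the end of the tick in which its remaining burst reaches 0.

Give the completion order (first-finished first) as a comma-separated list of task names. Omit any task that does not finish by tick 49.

completion order = E, A, F, G, B, H, D

t=0: L0/L1/L2 = AFG/-/- → run A
t=1: L0/L1/L2 = AFG/-/- → run A
t=2: L0/L1/L2 = AFGBH/-/- → run A
t=3: L0/L1/L2 = AFGBHDE/-/- → run A
t=4: L0/L1/L2 = FGBHDE/A/- → run F
t=5: L0/L1/L2 = FGBHDE/A/- → run F
t=6: L0/L1/L2 = FGBHDE/A/- → run F
t=7: L0/L1/L2 = FGBHDE/A/- → run F
t=8: L0/L1/L2 = GBHDE/AF/- → run G
t=9: L0/L1/L2 = GBHDE/AF/- → run G
t=10: L0/L1/L2 = GBHDE/AF/- → run G
t=11: L0/L1/L2 = GBHDE/AF/- → run G
t=12: L0/L1/L2 = BHDE/AFG/- → run B
t=13: L0/L1/L2 = BHDE/AFG/- → run B
t=14: L0/L1/L2 = BHDE/AFG/- → run B
t=15: L0/L1/L2 = BHDE/AFG/- → run B
t=16: L0/L1/L2 = HDE/AFGB/- → run H
t=17: L0/L1/L2 = HDE/AFGB/- → run H
t=18: L0/L1/L2 = HDE/AFGB/- → run H
t=19: L0/L1/L2 = HDE/AFGB/- → run H
t=20: L0/L1/L2 = DE/AFGBH/- → run D
t=21: L0/L1/L2 = DE/AFGBH/- → run D
t=22: L0/L1/L2 = DE/AFGBH/- → run D
t=23: L0/L1/L2 = DE/AFGBH/- → run D
t=24: L0/L1/L2 = E/AFGBHD/- → run E
t=25: L0/L1/L2 = E/AFGBHD/- → run E
t=26: L0/L1/L2 = E/AFGBHD/- → run E
t=27: L0/L1/L2 = -/AFGBHD/- → run A
t=28: L0/L1/L2 = -/AFGBHD/- → run A
t=29: L0/L1/L2 = -/AFGBHD/- → run A
t=30: L0/L1/L2 = -/FGBHD/- → run F
t=31: L0/L1/L2 = -/FGBHD/- → run F
t=32: L0/L1/L2 = -/FGBHD/- → run F
t=33: L0/L1/L2 = -/FGBHD/- → run F
t=34: L0/L1/L2 = -/GBHD/- → run G
t=35: L0/L1/L2 = -/GBHD/- → run G
t=36: L0/L1/L2 = -/GBHD/- → run G
t=37: L0/L1/L2 = -/GBHD/- → run G
t=38: L0/L1/L2 = -/BHD/- → run B
t=39: L0/L1/L2 = -/BHD/- → run B
t=40: L0/L1/L2 = -/BHD/- → run B
t=41: L0/L1/L2 = -/BHD/- → run B
t=42: L0/L1/L2 = -/HD/- → run H
t=43: L0/L1/L2 = -/HD/- → run H
t=44: L0/L1/L2 = -/HD/- → run H
t=45: L0/L1/L2 = -/HD/- → run H
t=46: L0/L1/L2 = -/D/- → run D
t=47: L0/L1/L2 = -/D/- → run D
t=48: L0/L1/L2 = -/D/- → run D
t=49: (idle)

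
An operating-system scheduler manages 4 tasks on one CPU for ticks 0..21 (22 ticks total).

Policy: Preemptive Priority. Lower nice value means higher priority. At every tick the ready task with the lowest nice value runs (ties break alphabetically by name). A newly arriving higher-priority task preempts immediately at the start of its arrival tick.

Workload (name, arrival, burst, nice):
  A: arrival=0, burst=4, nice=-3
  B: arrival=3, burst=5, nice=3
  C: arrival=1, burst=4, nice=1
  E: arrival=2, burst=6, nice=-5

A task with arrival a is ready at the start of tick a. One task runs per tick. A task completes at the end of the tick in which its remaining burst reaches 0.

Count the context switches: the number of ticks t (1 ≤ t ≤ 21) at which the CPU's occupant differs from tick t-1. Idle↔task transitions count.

context switches = 5

t=0: ready={A} → run A
t=1: ready={A,C} → run A
t=2: ready={A,C,E} → run E
t=3: ready={A,B,C,E} → run E
t=4: ready={A,B,C,E} → run E
t=5: ready={A,B,C,E} → run E
t=6: ready={A,B,C,E} → run E
t=7: ready={A,B,C,E} → run E
t=8: ready={A,B,C} → run A
t=9: ready={A,B,C} → run A
t=10: ready={B,C} → run C
t=11: ready={B,C} → run C
t=12: ready={B,C} → run C
t=13: ready={B,C} → run C
t=14: ready={B} → run B
t=15: ready={B} → run B
t=16: ready={B} → run B
t=17: ready={B} → run B
t=18: ready={B} → run B
t=19: (idle)
t=20: (idle)
t=21: (idle)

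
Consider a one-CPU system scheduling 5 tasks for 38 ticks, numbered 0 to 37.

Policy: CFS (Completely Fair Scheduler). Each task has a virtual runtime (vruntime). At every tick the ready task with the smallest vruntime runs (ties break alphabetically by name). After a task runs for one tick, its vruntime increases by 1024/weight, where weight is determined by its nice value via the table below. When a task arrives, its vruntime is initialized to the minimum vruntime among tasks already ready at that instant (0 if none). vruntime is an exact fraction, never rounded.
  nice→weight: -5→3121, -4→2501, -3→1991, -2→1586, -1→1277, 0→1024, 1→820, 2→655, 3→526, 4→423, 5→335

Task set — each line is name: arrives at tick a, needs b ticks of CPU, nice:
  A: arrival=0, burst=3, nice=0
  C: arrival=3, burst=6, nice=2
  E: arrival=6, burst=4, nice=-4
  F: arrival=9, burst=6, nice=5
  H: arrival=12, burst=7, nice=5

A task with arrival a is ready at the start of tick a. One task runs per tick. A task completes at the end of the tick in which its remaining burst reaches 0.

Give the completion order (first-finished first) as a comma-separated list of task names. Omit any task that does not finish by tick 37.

t=0: vr[A=0] → run A
t=1: vr[A=1] → run A
t=2: vr[A=2] → run A
t=3: vr[C=0] → run C
t=4: vr[C=1024/655] → run C
t=5: vr[C=2048/655] → run C
t=6: vr[C=3072/655 E=3072/655] → run C
t=7: vr[C=4096/655 E=3072/655] → run E
t=8: vr[C=4096/655 E=8353792/1638155] → run E
t=9: vr[C=4096/655 E=9024512/1638155 F=9024512/1638155] → run E
t=10: vr[C=4096/655 E=9695232/1638155 F=9024512/1638155] → run F
t=11: vr[C=4096/655 E=9695232/1638155 F=940136448/109756385] → run E
t=12: vr[C=4096/655 F=940136448/109756385 H=4096/655] → run C
t=13: vr[C=1024/131 F=940136448/109756385 H=4096/655] → run H
t=14: vr[C=1024/131 F=940136448/109756385 H=408576/43885] → run C
t=15: vr[F=940136448/109756385 H=408576/43885] → run F
t=16: vr[F=1275630592/109756385 H=408576/43885] → run H
t=17: vr[F=1275630592/109756385 H=108544/8777] → run F
t=18: vr[F=1611124736/109756385 H=108544/8777] → run H
t=19: vr[F=1611124736/109756385 H=676864/43885] → run F
t=20: vr[F=389323776/21951277 H=676864/43885] → run H
t=21: vr[F=389323776/21951277 H=811008/43885] → run F
t=22: vr[F=2282113024/109756385 H=811008/43885] → run H
t=23: vr[F=2282113024/109756385 H=945152/43885] → run F
t=24: vr[H=945152/43885] → run H
t=25: vr[H=1079296/43885] → run H
t=26: (idle)
t=27: (idle)
t=28: (idle)
t=29: (idle)
t=30: (idle)
t=31: (idle)
t=32: (idle)
t=33: (idle)
t=34: (idle)
t=35: (idle)
t=36: (idle)
t=37: (idle)

completion order = A, E, C, F, H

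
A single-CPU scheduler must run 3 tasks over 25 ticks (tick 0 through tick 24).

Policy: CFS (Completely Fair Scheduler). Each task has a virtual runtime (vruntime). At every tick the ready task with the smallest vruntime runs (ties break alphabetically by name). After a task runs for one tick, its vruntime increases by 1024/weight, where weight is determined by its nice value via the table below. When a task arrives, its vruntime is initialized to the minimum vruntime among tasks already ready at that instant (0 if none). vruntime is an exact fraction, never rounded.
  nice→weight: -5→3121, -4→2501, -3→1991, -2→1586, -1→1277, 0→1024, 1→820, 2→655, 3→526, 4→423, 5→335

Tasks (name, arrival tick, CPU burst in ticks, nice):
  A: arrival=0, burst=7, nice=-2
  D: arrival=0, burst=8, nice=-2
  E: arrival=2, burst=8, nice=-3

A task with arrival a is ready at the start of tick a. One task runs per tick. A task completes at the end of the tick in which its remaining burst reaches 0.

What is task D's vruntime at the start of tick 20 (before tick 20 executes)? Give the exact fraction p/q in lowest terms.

vruntime(D, start of tick 20) = 3072/793

t=0: vr[A=0 D=0] → run A
t=1: vr[A=512/793 D=0] → run D
t=2: vr[A=512/793 D=512/793 E=512/793] → run A
t=3: vr[A=1024/793 D=512/793 E=512/793] → run D
t=4: vr[A=1024/793 D=1024/793 E=512/793] → run E
t=5: vr[A=1024/793 D=1024/793 E=1831424/1578863] → run E
t=6: vr[A=1024/793 D=1024/793 E=2643456/1578863] → run A
t=7: vr[A=1536/793 D=1024/793 E=2643456/1578863] → run D
t=8: vr[A=1536/793 D=1536/793 E=2643456/1578863] → run E
t=9: vr[A=1536/793 D=1536/793 E=3455488/1578863] → run A
t=10: vr[A=2048/793 D=1536/793 E=3455488/1578863] → run D
t=11: vr[A=2048/793 D=2048/793 E=3455488/1578863] → run E
t=12: vr[A=2048/793 D=2048/793 E=4267520/1578863] → run A
t=13: vr[A=2560/793 D=2048/793 E=4267520/1578863] → run D
t=14: vr[A=2560/793 D=2560/793 E=4267520/1578863] → run E
t=15: vr[A=2560/793 D=2560/793 E=5079552/1578863] → run E
t=16: vr[A=2560/793 D=2560/793 E=5891584/1578863] → run A
t=17: vr[A=3072/793 D=2560/793 E=5891584/1578863] → run D
t=18: vr[A=3072/793 D=3072/793 E=5891584/1578863] → run E
t=19: vr[A=3072/793 D=3072/793 E=6703616/1578863] → run A
t=20: vr[D=3072/793 E=6703616/1578863] → run D
t=21: vr[D=3584/793 E=6703616/1578863] → run E
t=22: vr[D=3584/793] → run D
t=23: (idle)
t=24: (idle)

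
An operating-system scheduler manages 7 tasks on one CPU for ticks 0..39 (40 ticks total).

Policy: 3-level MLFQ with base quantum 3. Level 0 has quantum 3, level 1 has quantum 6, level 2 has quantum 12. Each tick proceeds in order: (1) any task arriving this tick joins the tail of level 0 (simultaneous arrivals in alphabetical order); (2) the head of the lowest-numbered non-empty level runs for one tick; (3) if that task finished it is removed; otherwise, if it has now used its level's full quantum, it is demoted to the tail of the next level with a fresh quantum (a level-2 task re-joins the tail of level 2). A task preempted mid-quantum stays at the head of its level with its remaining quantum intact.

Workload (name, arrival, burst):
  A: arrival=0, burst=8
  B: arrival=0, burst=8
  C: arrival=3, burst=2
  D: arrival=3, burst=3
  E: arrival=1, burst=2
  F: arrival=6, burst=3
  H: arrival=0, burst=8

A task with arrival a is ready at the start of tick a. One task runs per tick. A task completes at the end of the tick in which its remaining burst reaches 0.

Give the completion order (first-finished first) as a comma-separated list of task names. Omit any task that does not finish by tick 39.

t=0: L0/L1/L2 = ABH/-/- → run A
t=1: L0/L1/L2 = ABHE/-/- → run A
t=2: L0/L1/L2 = ABHE/-/- → run A
t=3: L0/L1/L2 = BHECD/A/- → run B
t=4: L0/L1/L2 = BHECD/A/- → run B
t=5: L0/L1/L2 = BHECD/A/- → run B
t=6: L0/L1/L2 = HECDF/AB/- → run H
t=7: L0/L1/L2 = HECDF/AB/- → run H
t=8: L0/L1/L2 = HECDF/AB/- → run H
t=9: L0/L1/L2 = ECDF/ABH/- → run E
t=10: L0/L1/L2 = ECDF/ABH/- → run E
t=11: L0/L1/L2 = CDF/ABH/- → run C
t=12: L0/L1/L2 = CDF/ABH/- → run C
t=13: L0/L1/L2 = DF/ABH/- → run D
t=14: L0/L1/L2 = DF/ABH/- → run D
t=15: L0/L1/L2 = DF/ABH/- → run D
t=16: L0/L1/L2 = F/ABH/- → run F
t=17: L0/L1/L2 = F/ABH/- → run F
t=18: L0/L1/L2 = F/ABH/- → run F
t=19: L0/L1/L2 = -/ABH/- → run A
t=20: L0/L1/L2 = -/ABH/- → run A
t=21: L0/L1/L2 = -/ABH/- → run A
t=22: L0/L1/L2 = -/ABH/- → run A
t=23: L0/L1/L2 = -/ABH/- → run A
t=24: L0/L1/L2 = -/BH/- → run B
t=25: L0/L1/L2 = -/BH/- → run B
t=26: L0/L1/L2 = -/BH/- → run B
t=27: L0/L1/L2 = -/BH/- → run B
t=28: L0/L1/L2 = -/BH/- → run B
t=29: L0/L1/L2 = -/H/- → run H
t=30: L0/L1/L2 = -/H/- → run H
t=31: L0/L1/L2 = -/H/- → run H
t=32: L0/L1/L2 = -/H/- → run H
t=33: L0/L1/L2 = -/H/- → run H
t=34: (idle)
t=35: (idle)
t=36: (idle)
t=37: (idle)
t=38: (idle)
t=39: (idle)

completion order = E, C, D, F, A, B, H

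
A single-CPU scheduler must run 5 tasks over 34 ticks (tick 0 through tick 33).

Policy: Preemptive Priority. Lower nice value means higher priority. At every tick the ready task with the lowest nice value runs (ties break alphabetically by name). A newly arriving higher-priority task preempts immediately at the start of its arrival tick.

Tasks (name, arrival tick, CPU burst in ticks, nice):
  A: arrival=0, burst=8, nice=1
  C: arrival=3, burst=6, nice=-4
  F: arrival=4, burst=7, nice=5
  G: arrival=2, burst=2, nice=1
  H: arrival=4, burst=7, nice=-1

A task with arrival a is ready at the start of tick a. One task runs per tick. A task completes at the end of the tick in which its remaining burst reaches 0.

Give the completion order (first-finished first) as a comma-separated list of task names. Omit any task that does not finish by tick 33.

t=0: ready={A} → run A
t=1: ready={A} → run A
t=2: ready={A,G} → run A
t=3: ready={A,C,G} → run C
t=4: ready={A,C,F,G,H} → run C
t=5: ready={A,C,F,G,H} → run C
t=6: ready={A,C,F,G,H} → run C
t=7: ready={A,C,F,G,H} → run C
t=8: ready={A,C,F,G,H} → run C
t=9: ready={A,F,G,H} → run H
t=10: ready={A,F,G,H} → run H
t=11: ready={A,F,G,H} → run H
t=12: ready={A,F,G,H} → run H
t=13: ready={A,F,G,H} → run H
t=14: ready={A,F,G,H} → run H
t=15: ready={A,F,G,H} → run H
t=16: ready={A,F,G} → run A
t=17: ready={A,F,G} → run A
t=18: ready={A,F,G} → run A
t=19: ready={A,F,G} → run A
t=20: ready={A,F,G} → run A
t=21: ready={F,G} → run G
t=22: ready={F,G} → run G
t=23: ready={F} → run F
t=24: ready={F} → run F
t=25: ready={F} → run F
t=26: ready={F} → run F
t=27: ready={F} → run F
t=28: ready={F} → run F
t=29: ready={F} → run F
t=30: (idle)
t=31: (idle)
t=32: (idle)
t=33: (idle)

completion order = C, H, A, G, F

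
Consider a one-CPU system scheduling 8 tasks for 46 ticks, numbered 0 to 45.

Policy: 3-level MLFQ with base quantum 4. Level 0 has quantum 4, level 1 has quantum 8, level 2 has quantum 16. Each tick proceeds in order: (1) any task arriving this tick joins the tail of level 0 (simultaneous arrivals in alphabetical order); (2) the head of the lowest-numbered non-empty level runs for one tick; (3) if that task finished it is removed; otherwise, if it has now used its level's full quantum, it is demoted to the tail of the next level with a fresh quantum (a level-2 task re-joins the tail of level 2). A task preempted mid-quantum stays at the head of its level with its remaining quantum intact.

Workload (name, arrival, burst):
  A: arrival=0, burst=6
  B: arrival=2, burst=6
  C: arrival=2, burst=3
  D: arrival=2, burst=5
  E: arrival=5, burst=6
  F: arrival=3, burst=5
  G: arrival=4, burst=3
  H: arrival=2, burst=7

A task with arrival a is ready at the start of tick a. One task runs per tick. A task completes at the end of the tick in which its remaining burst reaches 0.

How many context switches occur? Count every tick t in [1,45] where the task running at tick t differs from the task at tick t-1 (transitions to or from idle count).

context switches = 14

t=0: L0/L1/L2 = A/-/- → run A
t=1: L0/L1/L2 = A/-/- → run A
t=2: L0/L1/L2 = ABCDH/-/- → run A
t=3: L0/L1/L2 = ABCDHF/-/- → run A
t=4: L0/L1/L2 = BCDHFG/A/- → run B
t=5: L0/L1/L2 = BCDHFGE/A/- → run B
t=6: L0/L1/L2 = BCDHFGE/A/- → run B
t=7: L0/L1/L2 = BCDHFGE/A/- → run B
t=8: L0/L1/L2 = CDHFGE/AB/- → run C
t=9: L0/L1/L2 = CDHFGE/AB/- → run C
t=10: L0/L1/L2 = CDHFGE/AB/- → run C
t=11: L0/L1/L2 = DHFGE/AB/- → run D
t=12: L0/L1/L2 = DHFGE/AB/- → run D
t=13: L0/L1/L2 = DHFGE/AB/- → run D
t=14: L0/L1/L2 = DHFGE/AB/- → run D
t=15: L0/L1/L2 = HFGE/ABD/- → run H
t=16: L0/L1/L2 = HFGE/ABD/- → run H
t=17: L0/L1/L2 = HFGE/ABD/- → run H
t=18: L0/L1/L2 = HFGE/ABD/- → run H
t=19: L0/L1/L2 = FGE/ABDH/- → run F
t=20: L0/L1/L2 = FGE/ABDH/- → run F
t=21: L0/L1/L2 = FGE/ABDH/- → run F
t=22: L0/L1/L2 = FGE/ABDH/- → run F
t=23: L0/L1/L2 = GE/ABDHF/- → run G
t=24: L0/L1/L2 = GE/ABDHF/- → run G
t=25: L0/L1/L2 = GE/ABDHF/- → run G
t=26: L0/L1/L2 = E/ABDHF/- → run E
t=27: L0/L1/L2 = E/ABDHF/- → run E
t=28: L0/L1/L2 = E/ABDHF/- → run E
t=29: L0/L1/L2 = E/ABDHF/- → run E
t=30: L0/L1/L2 = -/ABDHFE/- → run A
t=31: L0/L1/L2 = -/ABDHFE/- → run A
t=32: L0/L1/L2 = -/BDHFE/- → run B
t=33: L0/L1/L2 = -/BDHFE/- → run B
t=34: L0/L1/L2 = -/DHFE/- → run D
t=35: L0/L1/L2 = -/HFE/- → run H
t=36: L0/L1/L2 = -/HFE/- → run H
t=37: L0/L1/L2 = -/HFE/- → run H
t=38: L0/L1/L2 = -/FE/- → run F
t=39: L0/L1/L2 = -/E/- → run E
t=40: L0/L1/L2 = -/E/- → run E
t=41: (idle)
t=42: (idle)
t=43: (idle)
t=44: (idle)
t=45: (idle)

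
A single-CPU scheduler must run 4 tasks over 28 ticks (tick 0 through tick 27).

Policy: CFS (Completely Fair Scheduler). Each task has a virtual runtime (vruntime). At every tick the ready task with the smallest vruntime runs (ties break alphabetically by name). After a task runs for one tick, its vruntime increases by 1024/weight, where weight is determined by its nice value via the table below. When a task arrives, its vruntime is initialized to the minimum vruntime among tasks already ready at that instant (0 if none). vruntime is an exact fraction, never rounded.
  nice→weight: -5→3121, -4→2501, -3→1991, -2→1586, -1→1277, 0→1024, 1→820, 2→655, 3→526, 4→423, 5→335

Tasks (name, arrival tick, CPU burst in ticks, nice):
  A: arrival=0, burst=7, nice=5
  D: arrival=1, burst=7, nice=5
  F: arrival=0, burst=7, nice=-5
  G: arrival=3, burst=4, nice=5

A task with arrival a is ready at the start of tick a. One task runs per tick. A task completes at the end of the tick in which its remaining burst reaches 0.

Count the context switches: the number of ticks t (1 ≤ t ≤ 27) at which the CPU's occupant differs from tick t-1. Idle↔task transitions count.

t=0: vr[A=0 F=0] → run A
t=1: vr[A=1024/335 D=0 F=0] → run D
t=2: vr[A=1024/335 D=1024/335 F=0] → run F
t=3: vr[A=1024/335 D=1024/335 F=1024/3121 G=1024/3121] → run F
t=4: vr[A=1024/335 D=1024/335 F=2048/3121 G=1024/3121] → run G
t=5: vr[A=1024/335 D=1024/335 F=2048/3121 G=3538944/1045535] → run F
t=6: vr[A=1024/335 D=1024/335 F=3072/3121 G=3538944/1045535] → run F
t=7: vr[A=1024/335 D=1024/335 F=4096/3121 G=3538944/1045535] → run F
t=8: vr[A=1024/335 D=1024/335 F=5120/3121 G=3538944/1045535] → run F
t=9: vr[A=1024/335 D=1024/335 F=6144/3121 G=3538944/1045535] → run F
t=10: vr[A=1024/335 D=1024/335 G=3538944/1045535] → run A
t=11: vr[A=2048/335 D=1024/335 G=3538944/1045535] → run D
t=12: vr[A=2048/335 D=2048/335 G=3538944/1045535] → run G
t=13: vr[A=2048/335 D=2048/335 G=6734848/1045535] → run A
t=14: vr[A=3072/335 D=2048/335 G=6734848/1045535] → run D
t=15: vr[A=3072/335 D=3072/335 G=6734848/1045535] → run G
t=16: vr[A=3072/335 D=3072/335 G=9930752/1045535] → run A
t=17: vr[A=4096/335 D=3072/335 G=9930752/1045535] → run D
t=18: vr[A=4096/335 D=4096/335 G=9930752/1045535] → run G
t=19: vr[A=4096/335 D=4096/335] → run A
t=20: vr[A=1024/67 D=4096/335] → run D
t=21: vr[A=1024/67 D=1024/67] → run A
t=22: vr[A=6144/335 D=1024/67] → run D
t=23: vr[A=6144/335 D=6144/335] → run A
t=24: vr[D=6144/335] → run D
t=25: (idle)
t=26: (idle)
t=27: (idle)

context switches = 20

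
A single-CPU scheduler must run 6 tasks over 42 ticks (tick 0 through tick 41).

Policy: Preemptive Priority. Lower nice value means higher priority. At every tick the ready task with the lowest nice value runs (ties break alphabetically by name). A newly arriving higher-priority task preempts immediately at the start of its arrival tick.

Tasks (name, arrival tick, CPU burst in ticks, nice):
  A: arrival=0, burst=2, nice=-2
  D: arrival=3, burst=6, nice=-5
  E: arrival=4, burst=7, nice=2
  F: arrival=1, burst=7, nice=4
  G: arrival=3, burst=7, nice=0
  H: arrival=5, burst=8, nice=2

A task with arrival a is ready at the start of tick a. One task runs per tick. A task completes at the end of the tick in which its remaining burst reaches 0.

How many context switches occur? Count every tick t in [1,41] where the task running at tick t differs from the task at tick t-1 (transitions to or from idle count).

context switches = 7

t=0: ready={A} → run A
t=1: ready={A,F} → run A
t=2: ready={F} → run F
t=3: ready={D,F,G} → run D
t=4: ready={D,E,F,G} → run D
t=5: ready={D,E,F,G,H} → run D
t=6: ready={D,E,F,G,H} → run D
t=7: ready={D,E,F,G,H} → run D
t=8: ready={D,E,F,G,H} → run D
t=9: ready={E,F,G,H} → run G
t=10: ready={E,F,G,H} → run G
t=11: ready={E,F,G,H} → run G
t=12: ready={E,F,G,H} → run G
t=13: ready={E,F,G,H} → run G
t=14: ready={E,F,G,H} → run G
t=15: ready={E,F,G,H} → run G
t=16: ready={E,F,H} → run E
t=17: ready={E,F,H} → run E
t=18: ready={E,F,H} → run E
t=19: ready={E,F,H} → run E
t=20: ready={E,F,H} → run E
t=21: ready={E,F,H} → run E
t=22: ready={E,F,H} → run E
t=23: ready={F,H} → run H
t=24: ready={F,H} → run H
t=25: ready={F,H} → run H
t=26: ready={F,H} → run H
t=27: ready={F,H} → run H
t=28: ready={F,H} → run H
t=29: ready={F,H} → run H
t=30: ready={F,H} → run H
t=31: ready={F} → run F
t=32: ready={F} → run F
t=33: ready={F} → run F
t=34: ready={F} → run F
t=35: ready={F} → run F
t=36: ready={F} → run F
t=37: (idle)
t=38: (idle)
t=39: (idle)
t=40: (idle)
t=41: (idle)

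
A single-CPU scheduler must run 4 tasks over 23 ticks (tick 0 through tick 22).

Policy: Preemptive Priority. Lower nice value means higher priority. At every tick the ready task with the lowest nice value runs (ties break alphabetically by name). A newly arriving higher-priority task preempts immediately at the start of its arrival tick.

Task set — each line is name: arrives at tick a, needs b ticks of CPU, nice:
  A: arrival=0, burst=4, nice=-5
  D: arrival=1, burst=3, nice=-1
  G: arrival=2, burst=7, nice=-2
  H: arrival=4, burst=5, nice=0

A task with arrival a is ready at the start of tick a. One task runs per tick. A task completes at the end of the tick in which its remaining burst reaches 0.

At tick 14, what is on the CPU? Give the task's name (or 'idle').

t=0: ready={A} → run A
t=1: ready={A,D} → run A
t=2: ready={A,D,G} → run A
t=3: ready={A,D,G} → run A
t=4: ready={D,G,H} → run G
t=5: ready={D,G,H} → run G
t=6: ready={D,G,H} → run G
t=7: ready={D,G,H} → run G
t=8: ready={D,G,H} → run G
t=9: ready={D,G,H} → run G
t=10: ready={D,G,H} → run G
t=11: ready={D,H} → run D
t=12: ready={D,H} → run D
t=13: ready={D,H} → run D
t=14: ready={H} → run H
t=15: ready={H} → run H
t=16: ready={H} → run H
t=17: ready={H} → run H
t=18: ready={H} → run H
t=19: (idle)
t=20: (idle)
t=21: (idle)
t=22: (idle)

running at tick 14 = H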